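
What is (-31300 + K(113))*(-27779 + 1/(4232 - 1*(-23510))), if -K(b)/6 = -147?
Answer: 11720740063553/13871 ≈ 8.4498e+8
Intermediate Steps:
K(b) = 882 (K(b) = -6*(-147) = 882)
(-31300 + K(113))*(-27779 + 1/(4232 - 1*(-23510))) = (-31300 + 882)*(-27779 + 1/(4232 - 1*(-23510))) = -30418*(-27779 + 1/(4232 + 23510)) = -30418*(-27779 + 1/27742) = -30418*(-770645017/27742) = 11720740063553/13871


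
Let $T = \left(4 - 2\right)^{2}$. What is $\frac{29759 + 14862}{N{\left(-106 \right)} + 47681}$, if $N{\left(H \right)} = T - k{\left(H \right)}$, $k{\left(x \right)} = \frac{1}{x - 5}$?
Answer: $\frac{4952931}{5293036} \approx 0.93575$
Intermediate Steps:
$k{\left(x \right)} = \frac{1}{-5 + x}$
$T = 4$ ($T = 2^{2} = 4$)
$N{\left(H \right)} = 4 - \frac{1}{-5 + H}$
$\frac{29759 + 14862}{N{\left(-106 \right)} + 47681} = \frac{29759 + 14862}{\frac{-21 + 4 \left(-106\right)}{-5 - 106} + 47681} = \frac{44621}{\frac{-21 - 424}{-111} + 47681} = \frac{44621}{\left(- \frac{1}{111}\right) \left(-445\right) + 47681} = \frac{44621}{\frac{445}{111} + 47681} = \frac{44621}{\frac{5293036}{111}} = 44621 \cdot \frac{111}{5293036} = \frac{4952931}{5293036}$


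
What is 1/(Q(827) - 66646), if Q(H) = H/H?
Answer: -1/66645 ≈ -1.5005e-5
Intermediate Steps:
Q(H) = 1
1/(Q(827) - 66646) = 1/(1 - 66646) = 1/(-66645) = -1/66645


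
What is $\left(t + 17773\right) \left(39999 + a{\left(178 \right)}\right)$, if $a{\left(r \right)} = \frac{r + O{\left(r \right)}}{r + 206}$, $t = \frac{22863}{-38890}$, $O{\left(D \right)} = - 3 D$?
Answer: $\frac{530792300919041}{746688} \approx 7.1086 \cdot 10^{8}$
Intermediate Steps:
$t = - \frac{22863}{38890}$ ($t = 22863 \left(- \frac{1}{38890}\right) = - \frac{22863}{38890} \approx -0.58789$)
$a{\left(r \right)} = - \frac{2 r}{206 + r}$ ($a{\left(r \right)} = \frac{r - 3 r}{r + 206} = \frac{\left(-2\right) r}{206 + r} = - \frac{2 r}{206 + r}$)
$\left(t + 17773\right) \left(39999 + a{\left(178 \right)}\right) = \left(- \frac{22863}{38890} + 17773\right) \left(39999 - \frac{356}{206 + 178}\right) = \frac{691169107 \left(39999 - \frac{356}{384}\right)}{38890} = \frac{691169107 \left(39999 - 356 \cdot \frac{1}{384}\right)}{38890} = \frac{691169107 \left(39999 - \frac{89}{96}\right)}{38890} = \frac{691169107}{38890} \cdot \frac{3839815}{96} = \frac{530792300919041}{746688}$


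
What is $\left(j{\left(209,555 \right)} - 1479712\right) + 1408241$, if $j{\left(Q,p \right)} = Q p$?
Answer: $44524$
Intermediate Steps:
$\left(j{\left(209,555 \right)} - 1479712\right) + 1408241 = \left(209 \cdot 555 - 1479712\right) + 1408241 = \left(115995 - 1479712\right) + 1408241 = -1363717 + 1408241 = 44524$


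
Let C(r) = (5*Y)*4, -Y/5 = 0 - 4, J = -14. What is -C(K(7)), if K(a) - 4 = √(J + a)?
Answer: -400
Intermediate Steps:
K(a) = 4 + √(-14 + a)
Y = 20 (Y = -5*(0 - 4) = -5*(-4) = 20)
C(r) = 400 (C(r) = (5*20)*4 = 100*4 = 400)
-C(K(7)) = -1*400 = -400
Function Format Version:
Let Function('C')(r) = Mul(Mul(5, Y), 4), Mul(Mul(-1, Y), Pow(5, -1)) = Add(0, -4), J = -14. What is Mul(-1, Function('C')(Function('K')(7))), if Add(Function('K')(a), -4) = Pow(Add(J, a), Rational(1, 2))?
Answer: -400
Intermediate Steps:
Function('K')(a) = Add(4, Pow(Add(-14, a), Rational(1, 2)))
Y = 20 (Y = Mul(-5, Add(0, -4)) = Mul(-5, -4) = 20)
Function('C')(r) = 400 (Function('C')(r) = Mul(Mul(5, 20), 4) = Mul(100, 4) = 400)
Mul(-1, Function('C')(Function('K')(7))) = Mul(-1, 400) = -400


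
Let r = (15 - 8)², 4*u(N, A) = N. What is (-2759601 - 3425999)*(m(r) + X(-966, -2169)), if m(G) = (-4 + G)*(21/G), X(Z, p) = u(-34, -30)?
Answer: -467012800/7 ≈ -6.6716e+7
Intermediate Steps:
u(N, A) = N/4
X(Z, p) = -17/2 (X(Z, p) = (¼)*(-34) = -17/2)
r = 49 (r = 7² = 49)
m(G) = 21*(-4 + G)/G
(-2759601 - 3425999)*(m(r) + X(-966, -2169)) = (-2759601 - 3425999)*((21 - 84/49) - 17/2) = -6185600*((21 - 84*1/49) - 17/2) = -6185600*((21 - 12/7) - 17/2) = -6185600*(135/7 - 17/2) = -6185600*151/14 = -467012800/7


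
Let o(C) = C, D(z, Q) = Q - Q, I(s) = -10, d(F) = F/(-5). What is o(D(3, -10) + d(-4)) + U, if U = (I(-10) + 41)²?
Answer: 4809/5 ≈ 961.80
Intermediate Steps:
d(F) = -F/5 (d(F) = F*(-⅕) = -F/5)
D(z, Q) = 0
U = 961 (U = (-10 + 41)² = 31² = 961)
o(D(3, -10) + d(-4)) + U = (0 - ⅕*(-4)) + 961 = (0 + ⅘) + 961 = ⅘ + 961 = 4809/5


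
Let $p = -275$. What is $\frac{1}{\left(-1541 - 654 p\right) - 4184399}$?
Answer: $- \frac{1}{4006090} \approx -2.4962 \cdot 10^{-7}$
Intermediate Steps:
$\frac{1}{\left(-1541 - 654 p\right) - 4184399} = \frac{1}{\left(-1541 - -179850\right) - 4184399} = \frac{1}{\left(-1541 + 179850\right) - 4184399} = \frac{1}{178309 - 4184399} = \frac{1}{-4006090} = - \frac{1}{4006090}$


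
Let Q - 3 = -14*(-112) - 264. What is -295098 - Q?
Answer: -296405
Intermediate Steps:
Q = 1307 (Q = 3 + (-14*(-112) - 264) = 3 + (1568 - 264) = 3 + 1304 = 1307)
-295098 - Q = -295098 - 1*1307 = -295098 - 1307 = -296405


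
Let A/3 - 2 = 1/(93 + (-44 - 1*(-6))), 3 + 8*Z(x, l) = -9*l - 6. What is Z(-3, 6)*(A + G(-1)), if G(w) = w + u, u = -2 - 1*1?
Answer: -7119/440 ≈ -16.180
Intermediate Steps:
u = -3 (u = -2 - 1 = -3)
G(w) = -3 + w (G(w) = w - 3 = -3 + w)
Z(x, l) = -9/8 - 9*l/8 (Z(x, l) = -3/8 + (-9*l - 6)/8 = -3/8 + (-6 - 9*l)/8 = -3/8 + (-3/4 - 9*l/8) = -9/8 - 9*l/8)
A = 333/55 (A = 6 + 3/(93 + (-44 - 1*(-6))) = 6 + 3/(93 + (-44 + 6)) = 6 + 3/(93 - 38) = 6 + 3/55 = 333/55 ≈ 6.0545)
Z(-3, 6)*(A + G(-1)) = (-9/8 - 9/8*6)*(333/55 + (-3 - 1)) = (-9/8 - 27/4)*(333/55 - 4) = -63/8*113/55 = -7119/440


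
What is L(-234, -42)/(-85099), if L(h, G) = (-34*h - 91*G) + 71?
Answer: -11849/85099 ≈ -0.13924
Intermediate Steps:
L(h, G) = 71 - 91*G - 34*h (L(h, G) = (-91*G - 34*h) + 71 = 71 - 91*G - 34*h)
L(-234, -42)/(-85099) = (71 - 91*(-42) - 34*(-234))/(-85099) = (71 + 3822 + 7956)*(-1/85099) = 11849*(-1/85099) = -11849/85099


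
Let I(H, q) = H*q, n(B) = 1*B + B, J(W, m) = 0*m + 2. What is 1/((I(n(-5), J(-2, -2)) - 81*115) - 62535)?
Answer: -1/71870 ≈ -1.3914e-5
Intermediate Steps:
J(W, m) = 2 (J(W, m) = 0 + 2 = 2)
n(B) = 2*B (n(B) = B + B = 2*B)
1/((I(n(-5), J(-2, -2)) - 81*115) - 62535) = 1/(((2*(-5))*2 - 81*115) - 62535) = 1/((-10*2 - 9315) - 62535) = 1/((-20 - 9315) - 62535) = 1/(-9335 - 62535) = 1/(-71870) = -1/71870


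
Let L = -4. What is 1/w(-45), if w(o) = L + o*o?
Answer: 1/2021 ≈ 0.00049480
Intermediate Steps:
w(o) = -4 + o² (w(o) = -4 + o*o = -4 + o²)
1/w(-45) = 1/(-4 + (-45)²) = 1/(-4 + 2025) = 1/2021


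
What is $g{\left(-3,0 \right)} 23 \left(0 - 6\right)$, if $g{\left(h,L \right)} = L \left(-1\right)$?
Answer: $0$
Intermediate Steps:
$g{\left(h,L \right)} = - L$
$g{\left(-3,0 \right)} 23 \left(0 - 6\right) = \left(-1\right) 0 \cdot 23 \left(0 - 6\right) = 0 \cdot 23 \left(0 - 6\right) = 0 \left(-6\right) = 0$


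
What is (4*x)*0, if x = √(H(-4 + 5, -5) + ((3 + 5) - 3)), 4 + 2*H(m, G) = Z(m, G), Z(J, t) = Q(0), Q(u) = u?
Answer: 0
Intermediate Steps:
Z(J, t) = 0
H(m, G) = -2 (H(m, G) = -2 + (½)*0 = -2 + 0 = -2)
x = √3 (x = √(-2 + ((3 + 5) - 3)) = √(-2 + (8 - 3)) = √(-2 + 5) = √3 ≈ 1.7320)
(4*x)*0 = (4*√3)*0 = 0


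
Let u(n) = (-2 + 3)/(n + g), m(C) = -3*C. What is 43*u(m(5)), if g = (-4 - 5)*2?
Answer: -43/33 ≈ -1.3030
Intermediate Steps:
g = -18 (g = -9*2 = -18)
u(n) = 1/(-18 + n) (u(n) = (-2 + 3)/(n - 18) = 1/(-18 + n))
43*u(m(5)) = 43/(-18 - 3*5) = 43/(-18 - 15) = 43/(-33) = 43*(-1/33) = -43/33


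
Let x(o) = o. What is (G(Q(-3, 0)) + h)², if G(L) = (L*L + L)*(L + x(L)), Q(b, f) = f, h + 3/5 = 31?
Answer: 23104/25 ≈ 924.16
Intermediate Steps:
h = 152/5 (h = -⅗ + 31 = 152/5 ≈ 30.400)
G(L) = 2*L*(L + L²) (G(L) = (L*L + L)*(L + L) = (L² + L)*(2*L) = (L + L²)*(2*L) = 2*L*(L + L²))
(G(Q(-3, 0)) + h)² = (2*0²*(1 + 0) + 152/5)² = (2*0*1 + 152/5)² = (0 + 152/5)² = (152/5)² = 23104/25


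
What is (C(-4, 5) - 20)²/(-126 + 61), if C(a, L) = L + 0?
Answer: -45/13 ≈ -3.4615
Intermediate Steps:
C(a, L) = L
(C(-4, 5) - 20)²/(-126 + 61) = (5 - 20)²/(-126 + 61) = (-15)²/(-65) = 225*(-1/65) = -45/13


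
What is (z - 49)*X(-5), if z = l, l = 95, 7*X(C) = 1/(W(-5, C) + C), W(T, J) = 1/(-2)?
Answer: -92/77 ≈ -1.1948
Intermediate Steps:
W(T, J) = -1/2
X(C) = 1/(7*(-1/2 + C))
z = 95
(z - 49)*X(-5) = (95 - 49)*(2/(7*(-1 + 2*(-5)))) = 46*(2/(7*(-1 - 10))) = 46*((2/7)/(-11)) = 46*((2/7)*(-1/11)) = 46*(-2/77) = -92/77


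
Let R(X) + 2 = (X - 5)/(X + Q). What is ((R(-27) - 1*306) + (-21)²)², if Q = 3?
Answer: 162409/9 ≈ 18045.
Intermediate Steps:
R(X) = -2 + (-5 + X)/(3 + X) (R(X) = -2 + (X - 5)/(X + 3) = -2 + (-5 + X)/(3 + X))
((R(-27) - 1*306) + (-21)²)² = (((-11 - 1*(-27))/(3 - 27) - 1*306) + (-21)²)² = (((-11 + 27)/(-24) - 306) + 441)² = ((-1/24*16 - 306) + 441)² = ((-⅔ - 306) + 441)² = (-920/3 + 441)² = (403/3)² = 162409/9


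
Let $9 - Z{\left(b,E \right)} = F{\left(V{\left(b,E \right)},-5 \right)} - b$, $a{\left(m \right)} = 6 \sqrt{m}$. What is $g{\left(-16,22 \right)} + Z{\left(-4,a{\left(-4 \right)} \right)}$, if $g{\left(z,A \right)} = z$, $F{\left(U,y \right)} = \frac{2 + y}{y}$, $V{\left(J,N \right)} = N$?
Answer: $- \frac{58}{5} \approx -11.6$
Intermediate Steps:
$F{\left(U,y \right)} = \frac{2 + y}{y}$
$Z{\left(b,E \right)} = \frac{42}{5} + b$ ($Z{\left(b,E \right)} = 9 - \left(\frac{2 - 5}{-5} - b\right) = 9 - \left(\left(- \frac{1}{5}\right) \left(-3\right) - b\right) = 9 - \left(\frac{3}{5} - b\right) = 9 + \left(- \frac{3}{5} + b\right) = \frac{42}{5} + b$)
$g{\left(-16,22 \right)} + Z{\left(-4,a{\left(-4 \right)} \right)} = -16 + \left(\frac{42}{5} - 4\right) = -16 + \frac{22}{5} = - \frac{58}{5}$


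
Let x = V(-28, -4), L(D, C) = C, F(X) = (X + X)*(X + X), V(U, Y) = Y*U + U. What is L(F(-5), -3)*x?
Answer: -252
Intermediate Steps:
V(U, Y) = U + U*Y (V(U, Y) = U*Y + U = U + U*Y)
F(X) = 4*X² (F(X) = (2*X)*(2*X) = 4*X²)
x = 84 (x = -28*(1 - 4) = -28*(-3) = 84)
L(F(-5), -3)*x = -3*84 = -252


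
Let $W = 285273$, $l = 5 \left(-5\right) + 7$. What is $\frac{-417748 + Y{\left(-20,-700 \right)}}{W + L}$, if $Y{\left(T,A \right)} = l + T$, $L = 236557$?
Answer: $- \frac{208893}{260915} \approx -0.80062$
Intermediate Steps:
$l = -18$ ($l = -25 + 7 = -18$)
$Y{\left(T,A \right)} = -18 + T$
$\frac{-417748 + Y{\left(-20,-700 \right)}}{W + L} = \frac{-417748 - 38}{285273 + 236557} = \frac{-417748 - 38}{521830} = \left(-417786\right) \frac{1}{521830} = - \frac{208893}{260915}$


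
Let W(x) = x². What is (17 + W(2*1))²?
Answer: 441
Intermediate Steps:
(17 + W(2*1))² = (17 + (2*1)²)² = (17 + 2²)² = (17 + 4)² = 21² = 441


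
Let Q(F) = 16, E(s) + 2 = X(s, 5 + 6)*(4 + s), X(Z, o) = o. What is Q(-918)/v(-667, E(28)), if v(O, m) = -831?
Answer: -16/831 ≈ -0.019254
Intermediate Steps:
E(s) = 42 + 11*s (E(s) = -2 + (5 + 6)*(4 + s) = -2 + 11*(4 + s) = -2 + (44 + 11*s) = 42 + 11*s)
Q(-918)/v(-667, E(28)) = 16/(-831) = 16*(-1/831) = -16/831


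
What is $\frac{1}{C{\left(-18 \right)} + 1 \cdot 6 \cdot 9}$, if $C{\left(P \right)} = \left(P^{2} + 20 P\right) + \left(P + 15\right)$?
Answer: $\frac{1}{15} \approx 0.066667$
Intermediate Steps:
$C{\left(P \right)} = 15 + P^{2} + 21 P$ ($C{\left(P \right)} = \left(P^{2} + 20 P\right) + \left(15 + P\right) = 15 + P^{2} + 21 P$)
$\frac{1}{C{\left(-18 \right)} + 1 \cdot 6 \cdot 9} = \frac{1}{\left(15 + \left(-18\right)^{2} + 21 \left(-18\right)\right) + 1 \cdot 6 \cdot 9} = \frac{1}{\left(15 + 324 - 378\right) + 6 \cdot 9} = \frac{1}{-39 + 54} = \frac{1}{15}$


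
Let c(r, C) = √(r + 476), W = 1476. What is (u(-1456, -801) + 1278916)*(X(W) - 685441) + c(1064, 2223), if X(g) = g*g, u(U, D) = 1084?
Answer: 1911212800000 + 2*√385 ≈ 1.9112e+12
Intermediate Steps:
X(g) = g²
c(r, C) = √(476 + r)
(u(-1456, -801) + 1278916)*(X(W) - 685441) + c(1064, 2223) = (1084 + 1278916)*(1476² - 685441) + √(476 + 1064) = 1280000*(2178576 - 685441) + √1540 = 1280000*1493135 + 2*√385 = 1911212800000 + 2*√385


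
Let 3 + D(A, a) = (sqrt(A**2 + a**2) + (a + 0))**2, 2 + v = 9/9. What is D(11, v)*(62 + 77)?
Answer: 16680 - 278*sqrt(122) ≈ 13609.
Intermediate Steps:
v = -1 (v = -2 + 9/9 = -2 + 9*(1/9) = -2 + 1 = -1)
D(A, a) = -3 + (a + sqrt(A**2 + a**2))**2 (D(A, a) = -3 + (sqrt(A**2 + a**2) + (a + 0))**2 = -3 + (sqrt(A**2 + a**2) + a)**2 = -3 + (a + sqrt(A**2 + a**2))**2)
D(11, v)*(62 + 77) = (-3 + (-1 + sqrt(11**2 + (-1)**2))**2)*(62 + 77) = (-3 + (-1 + sqrt(121 + 1))**2)*139 = (-3 + (-1 + sqrt(122))**2)*139 = -417 + 139*(-1 + sqrt(122))**2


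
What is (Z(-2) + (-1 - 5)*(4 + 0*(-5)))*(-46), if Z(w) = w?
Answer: 1196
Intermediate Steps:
(Z(-2) + (-1 - 5)*(4 + 0*(-5)))*(-46) = (-2 + (-1 - 5)*(4 + 0*(-5)))*(-46) = (-2 - 6*(4 + 0))*(-46) = (-2 - 6*4)*(-46) = (-2 - 24)*(-46) = -26*(-46) = 1196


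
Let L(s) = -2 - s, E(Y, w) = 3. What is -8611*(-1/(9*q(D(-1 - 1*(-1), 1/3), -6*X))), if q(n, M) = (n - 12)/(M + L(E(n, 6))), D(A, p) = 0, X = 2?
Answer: 146387/108 ≈ 1355.4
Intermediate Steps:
q(n, M) = (-12 + n)/(-5 + M) (q(n, M) = (n - 12)/(M + (-2 - 1*3)) = (-12 + n)/(M + (-2 - 3)) = (-12 + n)/(M - 5) = (-12 + n)/(-5 + M))
-8611*(-1/(9*q(D(-1 - 1*(-1), 1/3), -6*X))) = -8611*(-(-5 - 6*2)/(9*(-12 + 0))) = -8611/((-12/(-5 - 12))*(-9)) = -8611/((-12/(-17))*(-9)) = -8611/(-1/17*(-12)*(-9)) = -8611/((12/17)*(-9)) = -8611/(-108/17) = -8611*(-17/108) = 146387/108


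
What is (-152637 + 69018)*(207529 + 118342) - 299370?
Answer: -27249306519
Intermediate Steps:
(-152637 + 69018)*(207529 + 118342) - 299370 = -83619*325871 - 299370 = -27249007149 - 299370 = -27249306519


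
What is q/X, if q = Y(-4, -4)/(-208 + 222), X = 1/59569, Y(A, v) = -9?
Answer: -536121/14 ≈ -38294.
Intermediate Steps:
X = 1/59569 ≈ 1.6787e-5
q = -9/14 (q = -9/(-208 + 222) = -9/14 ≈ -0.64286)
q/X = -9/(14*1/59569) = -9/14*59569 = -536121/14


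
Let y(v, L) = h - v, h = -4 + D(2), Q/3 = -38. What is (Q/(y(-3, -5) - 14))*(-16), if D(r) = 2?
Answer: -1824/13 ≈ -140.31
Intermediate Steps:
Q = -114 (Q = 3*(-38) = -114)
h = -2 (h = -4 + 2 = -2)
y(v, L) = -2 - v
(Q/(y(-3, -5) - 14))*(-16) = -114/((-2 - 1*(-3)) - 14)*(-16) = -114/((-2 + 3) - 14)*(-16) = -114/(1 - 14)*(-16) = -114/(-13)*(-16) = -114*(-1/13)*(-16) = (114/13)*(-16) = -1824/13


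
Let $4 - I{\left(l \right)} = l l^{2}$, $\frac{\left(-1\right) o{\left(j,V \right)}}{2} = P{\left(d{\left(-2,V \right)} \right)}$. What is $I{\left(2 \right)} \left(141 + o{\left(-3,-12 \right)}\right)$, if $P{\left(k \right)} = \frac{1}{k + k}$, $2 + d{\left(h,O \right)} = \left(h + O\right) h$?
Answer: $- \frac{7330}{13} \approx -563.85$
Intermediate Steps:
$d{\left(h,O \right)} = -2 + h \left(O + h\right)$ ($d{\left(h,O \right)} = -2 + \left(h + O\right) h = -2 + \left(O + h\right) h = -2 + h \left(O + h\right)$)
$P{\left(k \right)} = \frac{1}{2 k}$
$o{\left(j,V \right)} = - \frac{1}{2 - 2 V}$ ($o{\left(j,V \right)} = - 2 \frac{1}{2 \left(-2 + \left(-2\right)^{2} + V \left(-2\right)\right)} = - 2 \frac{1}{2 \left(-2 + 4 - 2 V\right)} = - 2 \frac{1}{2 \left(2 - 2 V\right)} = - \frac{1}{2 - 2 V}$)
$I{\left(l \right)} = 4 - l^{3}$ ($I{\left(l \right)} = 4 - l l^{2} = 4 - l^{3}$)
$I{\left(2 \right)} \left(141 + o{\left(-3,-12 \right)}\right) = \left(4 - 2^{3}\right) \left(141 + \frac{1}{2 \left(-1 - 12\right)}\right) = \left(4 - 8\right) \left(141 + \frac{1}{2 \left(-13\right)}\right) = \left(4 - 8\right) \left(141 + \frac{1}{2} \left(- \frac{1}{13}\right)\right) = - 4 \left(141 - \frac{1}{26}\right) = \left(-4\right) \frac{3665}{26} = - \frac{7330}{13}$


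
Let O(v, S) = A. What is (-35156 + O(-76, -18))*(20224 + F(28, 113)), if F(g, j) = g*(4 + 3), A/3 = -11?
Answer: -718559380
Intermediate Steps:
A = -33 (A = 3*(-11) = -33)
O(v, S) = -33
F(g, j) = 7*g (F(g, j) = g*7 = 7*g)
(-35156 + O(-76, -18))*(20224 + F(28, 113)) = (-35156 - 33)*(20224 + 7*28) = -35189*(20224 + 196) = -35189*20420 = -718559380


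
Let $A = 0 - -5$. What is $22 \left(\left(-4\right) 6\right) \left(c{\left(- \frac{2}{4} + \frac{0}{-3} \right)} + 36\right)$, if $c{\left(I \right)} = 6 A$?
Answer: $-34848$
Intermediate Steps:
$A = 5$ ($A = 0 + 5 = 5$)
$c{\left(I \right)} = 30$ ($c{\left(I \right)} = 6 \cdot 5 = 30$)
$22 \left(\left(-4\right) 6\right) \left(c{\left(- \frac{2}{4} + \frac{0}{-3} \right)} + 36\right) = 22 \left(\left(-4\right) 6\right) \left(30 + 36\right) = 22 \left(-24\right) 66 = \left(-528\right) 66 = -34848$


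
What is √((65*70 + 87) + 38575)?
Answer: 2*√10803 ≈ 207.88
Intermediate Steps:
√((65*70 + 87) + 38575) = √((4550 + 87) + 38575) = √(4637 + 38575) = √43212 = 2*√10803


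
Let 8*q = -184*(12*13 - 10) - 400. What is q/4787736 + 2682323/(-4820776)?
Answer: -535778483139/961691783464 ≈ -0.55712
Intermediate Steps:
q = -3408 (q = (-184*(12*13 - 10) - 400)/8 = (-184*(156 - 10) - 400)/8 = (-184*146 - 400)/8 = (-26864 - 400)/8 = (⅛)*(-27264) = -3408)
q/4787736 + 2682323/(-4820776) = -3408/4787736 + 2682323/(-4820776) = -3408*1/4787736 + 2682323*(-1/4820776) = -142/199489 - 2682323/4820776 = -535778483139/961691783464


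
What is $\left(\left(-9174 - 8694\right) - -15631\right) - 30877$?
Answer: $-33114$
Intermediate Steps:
$\left(\left(-9174 - 8694\right) - -15631\right) - 30877 = \left(\left(-9174 - 8694\right) + 15631\right) - 30877 = \left(-17868 + 15631\right) - 30877 = -2237 - 30877 = -33114$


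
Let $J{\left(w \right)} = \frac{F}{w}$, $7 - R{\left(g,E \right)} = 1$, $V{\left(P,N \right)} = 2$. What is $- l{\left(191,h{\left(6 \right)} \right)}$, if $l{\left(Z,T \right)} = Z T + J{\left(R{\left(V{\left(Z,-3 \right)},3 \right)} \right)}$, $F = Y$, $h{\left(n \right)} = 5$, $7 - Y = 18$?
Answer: $- \frac{5719}{6} \approx -953.17$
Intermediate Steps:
$Y = -11$ ($Y = 7 - 18 = -11$)
$F = -11$
$R{\left(g,E \right)} = 6$ ($R{\left(g,E \right)} = 7 - 1 = 6$)
$J{\left(w \right)} = - \frac{11}{w}$
$l{\left(Z,T \right)} = - \frac{11}{6} + T Z$ ($l{\left(Z,T \right)} = Z T - \frac{11}{6} = T Z - \frac{11}{6} = - \frac{11}{6} + T Z$)
$- l{\left(191,h{\left(6 \right)} \right)} = - (- \frac{11}{6} + 5 \cdot 191) = - (- \frac{11}{6} + 955) = \left(-1\right) \frac{5719}{6} = - \frac{5719}{6}$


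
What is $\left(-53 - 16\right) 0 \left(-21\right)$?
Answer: $0$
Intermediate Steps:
$\left(-53 - 16\right) 0 \left(-21\right) = \left(-69\right) 0 = 0$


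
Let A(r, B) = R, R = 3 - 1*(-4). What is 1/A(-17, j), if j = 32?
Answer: 1/7 ≈ 0.14286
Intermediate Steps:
R = 7 (R = 3 + 4 = 7)
A(r, B) = 7
1/A(-17, j) = 1/7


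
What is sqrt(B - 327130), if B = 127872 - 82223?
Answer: I*sqrt(281481) ≈ 530.55*I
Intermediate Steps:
B = 45649
sqrt(B - 327130) = sqrt(45649 - 327130) = sqrt(-281481) = I*sqrt(281481)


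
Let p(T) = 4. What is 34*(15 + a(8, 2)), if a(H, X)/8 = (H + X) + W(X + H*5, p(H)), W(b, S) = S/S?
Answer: 3502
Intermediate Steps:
W(b, S) = 1
a(H, X) = 8 + 8*H + 8*X (a(H, X) = 8*((H + X) + 1) = 8*(1 + H + X) = 8 + 8*H + 8*X)
34*(15 + a(8, 2)) = 34*(15 + (8 + 8*8 + 8*2)) = 34*(15 + (8 + 64 + 16)) = 34*(15 + 88) = 34*103 = 3502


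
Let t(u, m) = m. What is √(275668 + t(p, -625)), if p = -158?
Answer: √275043 ≈ 524.45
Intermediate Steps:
√(275668 + t(p, -625)) = √(275668 - 625) = √275043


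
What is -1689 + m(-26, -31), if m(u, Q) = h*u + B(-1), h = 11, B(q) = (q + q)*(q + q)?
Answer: -1971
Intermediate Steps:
B(q) = 4*q² (B(q) = (2*q)*(2*q) = 4*q²)
m(u, Q) = 4 + 11*u (m(u, Q) = 11*u + 4*(-1)² = 11*u + 4*1 = 11*u + 4 = 4 + 11*u)
-1689 + m(-26, -31) = -1689 + (4 + 11*(-26)) = -1689 + (4 - 286) = -1689 - 282 = -1971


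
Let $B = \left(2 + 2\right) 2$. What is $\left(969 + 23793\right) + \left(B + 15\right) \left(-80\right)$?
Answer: $22922$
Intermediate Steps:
$B = 8$ ($B = 4 \cdot 2 = 8$)
$\left(969 + 23793\right) + \left(B + 15\right) \left(-80\right) = \left(969 + 23793\right) + \left(8 + 15\right) \left(-80\right) = 24762 + 23 \left(-80\right) = 24762 - 1840 = 22922$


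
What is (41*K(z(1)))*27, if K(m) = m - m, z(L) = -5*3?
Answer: 0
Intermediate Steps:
z(L) = -15
K(m) = 0
(41*K(z(1)))*27 = (41*0)*27 = 0*27 = 0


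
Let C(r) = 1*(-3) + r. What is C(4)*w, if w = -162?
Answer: -162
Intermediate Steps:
C(r) = -3 + r
C(4)*w = (-3 + 4)*(-162) = 1*(-162) = -162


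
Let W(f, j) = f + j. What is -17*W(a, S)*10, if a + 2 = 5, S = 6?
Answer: -1530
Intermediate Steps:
a = 3 (a = -2 + 5 = 3)
-17*W(a, S)*10 = -17*(3 + 6)*10 = -17*9*10 = -153*10 = -1530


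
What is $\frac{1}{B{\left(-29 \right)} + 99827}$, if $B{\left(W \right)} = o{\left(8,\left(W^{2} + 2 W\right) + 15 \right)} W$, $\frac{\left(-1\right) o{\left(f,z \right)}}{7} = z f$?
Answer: $\frac{1}{1395779} \approx 7.1645 \cdot 10^{-7}$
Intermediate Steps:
$o{\left(f,z \right)} = - 7 f z$ ($o{\left(f,z \right)} = - 7 z f = - 7 f z$)
$B{\left(W \right)} = W \left(-840 - 112 W - 56 W^{2}\right)$ ($B{\left(W \right)} = \left(-7\right) 8 \left(\left(W^{2} + 2 W\right) + 15\right) W = \left(-7\right) 8 \left(15 + W^{2} + 2 W\right) W = \left(-840 - 112 W - 56 W^{2}\right) W = W \left(-840 - 112 W - 56 W^{2}\right)$)
$\frac{1}{B{\left(-29 \right)} + 99827} = \frac{1}{\left(-56\right) \left(-29\right) \left(15 + \left(-29\right)^{2} + 2 \left(-29\right)\right) + 99827} = \frac{1}{\left(-56\right) \left(-29\right) \left(15 + 841 - 58\right) + 99827} = \frac{1}{\left(-56\right) \left(-29\right) 798 + 99827} = \frac{1}{1295952 + 99827} = \frac{1}{1395779}$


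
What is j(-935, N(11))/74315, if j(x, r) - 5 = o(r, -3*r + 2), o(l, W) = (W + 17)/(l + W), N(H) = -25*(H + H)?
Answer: 7179/81895130 ≈ 8.7661e-5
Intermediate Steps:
N(H) = -50*H
o(l, W) = (17 + W)/(W + l)
j(x, r) = 5 + (19 - 3*r)/(2 - 2*r) (j(x, r) = 5 + (17 + (-3*r + 2))/((-3*r + 2) + r) = 5 + (17 + (2 - 3*r))/((2 - 3*r) + r) = 5 + (19 - 3*r)/(2 - 2*r))
j(-935, N(11))/74315 = ((-29 + 13*(-50*11))/(2*(-1 - 50*11)))/74315 = ((-29 + 13*(-550))/(2*(-1 - 550)))*(1/74315) = ((½)*(-29 - 7150)/(-551))*(1/74315) = ((½)*(-1/551)*(-7179))*(1/74315) = (7179/1102)*(1/74315) = 7179/81895130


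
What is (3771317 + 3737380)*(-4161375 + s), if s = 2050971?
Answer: -15846384183588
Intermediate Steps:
(3771317 + 3737380)*(-4161375 + s) = (3771317 + 3737380)*(-4161375 + 2050971) = 7508697*(-2110404) = -15846384183588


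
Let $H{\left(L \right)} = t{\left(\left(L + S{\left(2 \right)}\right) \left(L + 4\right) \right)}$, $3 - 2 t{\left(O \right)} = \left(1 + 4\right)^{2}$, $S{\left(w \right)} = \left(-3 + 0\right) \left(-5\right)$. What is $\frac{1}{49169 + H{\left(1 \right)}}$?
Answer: $\frac{1}{49158} \approx 2.0343 \cdot 10^{-5}$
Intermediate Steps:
$S{\left(w \right)} = 15$ ($S{\left(w \right)} = \left(-3\right) \left(-5\right) = 15$)
$t{\left(O \right)} = -11$ ($t{\left(O \right)} = \frac{3}{2} - \frac{\left(1 + 4\right)^{2}}{2} = \frac{3}{2} - \frac{5^{2}}{2} = \frac{3}{2} - \frac{25}{2} = -11$)
$H{\left(L \right)} = -11$
$\frac{1}{49169 + H{\left(1 \right)}} = \frac{1}{49169 - 11} = \frac{1}{49158}$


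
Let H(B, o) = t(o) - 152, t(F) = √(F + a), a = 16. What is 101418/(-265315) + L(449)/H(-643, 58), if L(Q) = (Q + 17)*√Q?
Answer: -101418/265315 - 35416*√449/11515 - 233*√33226/11515 ≈ -69.242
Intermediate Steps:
L(Q) = √Q*(17 + Q) (L(Q) = (17 + Q)*√Q = √Q*(17 + Q))
t(F) = √(16 + F) (t(F) = √(F + 16) = √(16 + F))
H(B, o) = -152 + √(16 + o) (H(B, o) = √(16 + o) - 152 = -152 + √(16 + o))
101418/(-265315) + L(449)/H(-643, 58) = 101418/(-265315) + (√449*(17 + 449))/(-152 + √(16 + 58)) = 101418*(-1/265315) + (√449*466)/(-152 + √74) = -101418/265315 + (466*√449)/(-152 + √74) = -101418/265315 + 466*√449/(-152 + √74)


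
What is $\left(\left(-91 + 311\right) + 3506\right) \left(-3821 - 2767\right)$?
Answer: $-24546888$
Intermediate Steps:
$\left(\left(-91 + 311\right) + 3506\right) \left(-3821 - 2767\right) = \left(220 + 3506\right) \left(-6588\right) = 3726 \left(-6588\right) = -24546888$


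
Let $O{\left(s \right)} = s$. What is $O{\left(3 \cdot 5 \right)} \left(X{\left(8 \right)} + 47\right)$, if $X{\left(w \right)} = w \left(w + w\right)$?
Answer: $2625$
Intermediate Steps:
$X{\left(w \right)} = 2 w^{2}$ ($X{\left(w \right)} = w 2 w = 2 w^{2}$)
$O{\left(3 \cdot 5 \right)} \left(X{\left(8 \right)} + 47\right) = 3 \cdot 5 \left(2 \cdot 8^{2} + 47\right) = 15 \left(2 \cdot 64 + 47\right) = 15 \left(128 + 47\right) = 15 \cdot 175 = 2625$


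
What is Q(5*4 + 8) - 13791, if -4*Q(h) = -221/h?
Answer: -1544371/112 ≈ -13789.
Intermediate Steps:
Q(h) = 221/(4*h) (Q(h) = -(-221)/(4*h) = 221/(4*h))
Q(5*4 + 8) - 13791 = 221/(4*(5*4 + 8)) - 13791 = 221/(4*(20 + 8)) - 13791 = (221/4)/28 - 13791 = (221/4)*(1/28) - 13791 = 221/112 - 13791 = -1544371/112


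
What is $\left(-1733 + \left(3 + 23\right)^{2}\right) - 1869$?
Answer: $-2926$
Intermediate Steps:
$\left(-1733 + \left(3 + 23\right)^{2}\right) - 1869 = \left(-1733 + 26^{2}\right) - 1869 = \left(-1733 + 676\right) - 1869 = -1057 - 1869 = -2926$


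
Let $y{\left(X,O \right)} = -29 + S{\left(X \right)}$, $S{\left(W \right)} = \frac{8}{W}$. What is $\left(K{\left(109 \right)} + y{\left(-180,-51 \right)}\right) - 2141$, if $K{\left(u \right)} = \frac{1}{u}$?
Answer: $- \frac{10644023}{4905} \approx -2170.0$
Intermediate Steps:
$y{\left(X,O \right)} = -29 + \frac{8}{X}$
$\left(K{\left(109 \right)} + y{\left(-180,-51 \right)}\right) - 2141 = \left(\frac{1}{109} - \left(29 - \frac{8}{-180}\right)\right) - 2141 = \left(\frac{1}{109} + \left(-29 + 8 \left(- \frac{1}{180}\right)\right)\right) - 2141 = \left(\frac{1}{109} - \frac{1307}{45}\right) - 2141 = - \frac{142418}{4905} - 2141 = - \frac{10644023}{4905}$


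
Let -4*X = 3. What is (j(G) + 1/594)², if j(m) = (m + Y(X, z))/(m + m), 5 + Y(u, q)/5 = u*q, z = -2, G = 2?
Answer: 84695209/5645376 ≈ 15.003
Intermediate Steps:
X = -¾ (X = -¼*3 = -¾ ≈ -0.75000)
Y(u, q) = -25 + 5*q*u (Y(u, q) = -25 + 5*(u*q) = -25 + 5*(q*u) = -25 + 5*q*u)
j(m) = (-35/2 + m)/(2*m) (j(m) = (m + (-25 + 5*(-2)*(-¾)))/(m + m) = (m + (-25 + 15/2))/((2*m)) = (m - 35/2)*(1/(2*m)) = (-35/2 + m)*(1/(2*m)) = (-35/2 + m)/(2*m))
(j(G) + 1/594)² = ((¼)*(-35 + 2*2)/2 + 1/594)² = ((¼)*(½)*(-35 + 4) + 1/594)² = ((¼)*(½)*(-31) + 1/594)² = (-31/8 + 1/594)² = (-9203/2376)² = 84695209/5645376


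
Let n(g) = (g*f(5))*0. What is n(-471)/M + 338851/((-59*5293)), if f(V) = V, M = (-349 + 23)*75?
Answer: -338851/312287 ≈ -1.0851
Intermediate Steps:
M = -24450 (M = -326*75 = -24450)
n(g) = 0 (n(g) = (g*5)*0 = (5*g)*0 = 0)
n(-471)/M + 338851/((-59*5293)) = 0/(-24450) + 338851/((-59*5293)) = 0*(-1/24450) + 338851/(-312287) = 0 + 338851*(-1/312287) = 0 - 338851/312287 = -338851/312287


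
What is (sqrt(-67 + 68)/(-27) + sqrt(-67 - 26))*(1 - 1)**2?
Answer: 0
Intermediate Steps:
(sqrt(-67 + 68)/(-27) + sqrt(-67 - 26))*(1 - 1)**2 = (sqrt(1)*(-1/27) + sqrt(-93))*0**2 = (1*(-1/27) + I*sqrt(93))*0 = (-1/27 + I*sqrt(93))*0 = 0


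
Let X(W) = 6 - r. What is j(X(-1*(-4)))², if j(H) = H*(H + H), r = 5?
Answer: 4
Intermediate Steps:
X(W) = 1 (X(W) = 6 - 1*5 = 6 - 5 = 1)
j(H) = 2*H² (j(H) = H*(2*H) = 2*H²)
j(X(-1*(-4)))² = (2*1²)² = (2*1)² = 2² = 4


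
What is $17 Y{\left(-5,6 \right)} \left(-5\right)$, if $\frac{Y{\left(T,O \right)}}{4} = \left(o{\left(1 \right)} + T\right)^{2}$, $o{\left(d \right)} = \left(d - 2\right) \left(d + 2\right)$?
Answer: $-21760$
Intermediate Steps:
$o{\left(d \right)} = \left(-2 + d\right) \left(2 + d\right)$
$Y{\left(T,O \right)} = 4 \left(-3 + T\right)^{2}$ ($Y{\left(T,O \right)} = 4 \left(\left(-4 + 1^{2}\right) + T\right)^{2} = 4 \left(\left(-4 + 1\right) + T\right)^{2} = 4 \left(-3 + T\right)^{2}$)
$17 Y{\left(-5,6 \right)} \left(-5\right) = 17 \cdot 4 \left(-3 - 5\right)^{2} \left(-5\right) = 17 \cdot 4 \left(-8\right)^{2} \left(-5\right) = 17 \cdot 4 \cdot 64 \left(-5\right) = 17 \cdot 256 \left(-5\right) = 4352 \left(-5\right) = -21760$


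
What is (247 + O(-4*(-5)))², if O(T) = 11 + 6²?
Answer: 86436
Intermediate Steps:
O(T) = 47 (O(T) = 11 + 36 = 47)
(247 + O(-4*(-5)))² = (247 + 47)² = 294² = 86436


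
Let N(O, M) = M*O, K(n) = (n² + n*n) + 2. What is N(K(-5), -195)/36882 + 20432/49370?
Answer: 21080102/151738695 ≈ 0.13892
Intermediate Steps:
K(n) = 2 + 2*n² (K(n) = (n² + n²) + 2 = 2*n² + 2 = 2 + 2*n²)
N(K(-5), -195)/36882 + 20432/49370 = -195*(2 + 2*(-5)²)/36882 + 20432/49370 = -195*(2 + 2*25)*(1/36882) + 20432*(1/49370) = -195*(2 + 50)*(1/36882) + 10216/24685 = -195*52*(1/36882) + 10216/24685 = -10140*1/36882 + 10216/24685 = -1690/6147 + 10216/24685 = 21080102/151738695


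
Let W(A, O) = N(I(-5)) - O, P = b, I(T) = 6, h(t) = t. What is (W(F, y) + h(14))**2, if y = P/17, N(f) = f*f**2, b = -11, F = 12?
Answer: 15374241/289 ≈ 53198.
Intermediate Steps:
P = -11
N(f) = f**3
y = -11/17 ≈ -0.64706
W(A, O) = 216 - O (W(A, O) = 6**3 - O = 216 - O)
(W(F, y) + h(14))**2 = ((216 - 1*(-11/17)) + 14)**2 = ((216 + 11/17) + 14)**2 = (3683/17 + 14)**2 = (3921/17)**2 = 15374241/289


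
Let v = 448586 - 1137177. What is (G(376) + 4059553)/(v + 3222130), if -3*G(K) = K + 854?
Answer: 4059143/2533539 ≈ 1.6022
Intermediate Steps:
G(K) = -854/3 - K/3 (G(K) = -(K + 854)/3 = -(854 + K)/3 = -854/3 - K/3)
v = -688591
(G(376) + 4059553)/(v + 3222130) = ((-854/3 - 1/3*376) + 4059553)/(-688591 + 3222130) = ((-854/3 - 376/3) + 4059553)/2533539 = (-410 + 4059553)*(1/2533539) = 4059143*(1/2533539) = 4059143/2533539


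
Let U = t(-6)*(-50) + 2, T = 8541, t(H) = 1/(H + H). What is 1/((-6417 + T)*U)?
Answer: 1/13098 ≈ 7.6347e-5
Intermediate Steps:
t(H) = 1/(2*H)
U = 37/6 (U = ((½)/(-6))*(-50) + 2 = ((½)*(-⅙))*(-50) + 2 = -1/12*(-50) + 2 = 25/6 + 2 = 37/6 ≈ 6.1667)
1/((-6417 + T)*U) = 1/((-6417 + 8541)*(37/6)) = (6/37)/2124 = (1/2124)*(6/37) = 1/13098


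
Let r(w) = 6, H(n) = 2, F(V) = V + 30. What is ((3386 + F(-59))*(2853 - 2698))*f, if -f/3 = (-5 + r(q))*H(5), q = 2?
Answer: -3122010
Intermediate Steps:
F(V) = 30 + V
f = -6 (f = -3*(-5 + 6)*2 = -3*2 = -6)
((3386 + F(-59))*(2853 - 2698))*f = ((3386 + (30 - 59))*(2853 - 2698))*(-6) = ((3386 - 29)*155)*(-6) = (3357*155)*(-6) = 520335*(-6) = -3122010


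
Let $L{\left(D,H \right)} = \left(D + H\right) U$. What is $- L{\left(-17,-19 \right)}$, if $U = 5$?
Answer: $180$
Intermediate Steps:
$L{\left(D,H \right)} = 5 D + 5 H$ ($L{\left(D,H \right)} = \left(D + H\right) 5 = 5 D + 5 H$)
$- L{\left(-17,-19 \right)} = - (5 \left(-17\right) + 5 \left(-19\right)) = - (-85 - 95) = \left(-1\right) \left(-180\right) = 180$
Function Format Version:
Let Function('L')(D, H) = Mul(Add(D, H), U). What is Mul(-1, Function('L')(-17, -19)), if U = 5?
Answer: 180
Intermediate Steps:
Function('L')(D, H) = Add(Mul(5, D), Mul(5, H)) (Function('L')(D, H) = Mul(Add(D, H), 5) = Add(Mul(5, D), Mul(5, H)))
Mul(-1, Function('L')(-17, -19)) = Mul(-1, Add(Mul(5, -17), Mul(5, -19))) = Mul(-1, Add(-85, -95)) = Mul(-1, -180) = 180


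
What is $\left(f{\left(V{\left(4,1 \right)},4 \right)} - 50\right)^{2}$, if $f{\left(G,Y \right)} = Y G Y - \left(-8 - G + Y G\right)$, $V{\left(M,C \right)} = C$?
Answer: $841$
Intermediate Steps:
$f{\left(G,Y \right)} = 8 + G + G Y^{2} - G Y$ ($f{\left(G,Y \right)} = G Y Y - \left(-8 - G + G Y\right) = G Y^{2} - \left(-8 - G + G Y\right) = G Y^{2} + \left(8 + G - G Y\right) = 8 + G + G Y^{2} - G Y$)
$\left(f{\left(V{\left(4,1 \right)},4 \right)} - 50\right)^{2} = \left(\left(8 + 1 + 1 \cdot 4^{2} - 1 \cdot 4\right) - 50\right)^{2} = \left(\left(8 + 1 + 1 \cdot 16 - 4\right) - 50\right)^{2} = \left(\left(8 + 1 + 16 - 4\right) - 50\right)^{2} = \left(21 - 50\right)^{2} = \left(-29\right)^{2} = 841$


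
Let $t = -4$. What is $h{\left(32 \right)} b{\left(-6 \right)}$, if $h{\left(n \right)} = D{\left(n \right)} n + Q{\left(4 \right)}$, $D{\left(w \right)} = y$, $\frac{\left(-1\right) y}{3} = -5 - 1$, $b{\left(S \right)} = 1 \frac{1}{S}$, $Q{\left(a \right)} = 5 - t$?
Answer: $- \frac{195}{2} \approx -97.5$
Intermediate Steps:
$Q{\left(a \right)} = 9$ ($Q{\left(a \right)} = 5 - -4 = 5 + 4 = 9$)
$b{\left(S \right)} = \frac{1}{S}$
$y = 18$ ($y = - 3 \left(-5 - 1\right) = \left(-3\right) \left(-6\right) = 18$)
$D{\left(w \right)} = 18$
$h{\left(n \right)} = 9 + 18 n$ ($h{\left(n \right)} = 18 n + 9 = 9 + 18 n$)
$h{\left(32 \right)} b{\left(-6 \right)} = \frac{9 + 18 \cdot 32}{-6} = \left(9 + 576\right) \left(- \frac{1}{6}\right) = 585 \left(- \frac{1}{6}\right) = - \frac{195}{2}$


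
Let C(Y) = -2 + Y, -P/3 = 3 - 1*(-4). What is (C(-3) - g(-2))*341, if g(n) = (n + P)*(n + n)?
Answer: -33077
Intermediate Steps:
P = -21 (P = -3*(3 - 1*(-4)) = -3*(3 + 4) = -3*7 = -21)
g(n) = 2*n*(-21 + n) (g(n) = (n - 21)*(n + n) = (-21 + n)*(2*n) = 2*n*(-21 + n))
(C(-3) - g(-2))*341 = ((-2 - 3) - 2*(-2)*(-21 - 2))*341 = (-5 - 2*(-2)*(-23))*341 = (-5 - 1*92)*341 = (-5 - 92)*341 = -97*341 = -33077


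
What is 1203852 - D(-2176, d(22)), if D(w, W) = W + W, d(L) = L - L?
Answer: 1203852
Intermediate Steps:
d(L) = 0
D(w, W) = 2*W
1203852 - D(-2176, d(22)) = 1203852 - 2*0 = 1203852 - 1*0 = 1203852 + 0 = 1203852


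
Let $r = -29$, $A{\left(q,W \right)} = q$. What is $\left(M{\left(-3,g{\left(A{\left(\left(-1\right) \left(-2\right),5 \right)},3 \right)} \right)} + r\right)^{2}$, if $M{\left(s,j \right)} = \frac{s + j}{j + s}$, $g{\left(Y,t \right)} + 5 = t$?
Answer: $784$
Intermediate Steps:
$g{\left(Y,t \right)} = -5 + t$
$M{\left(s,j \right)} = 1$ ($M{\left(s,j \right)} = \frac{j + s}{j + s} = 1$)
$\left(M{\left(-3,g{\left(A{\left(\left(-1\right) \left(-2\right),5 \right)},3 \right)} \right)} + r\right)^{2} = \left(1 - 29\right)^{2} = \left(-28\right)^{2} = 784$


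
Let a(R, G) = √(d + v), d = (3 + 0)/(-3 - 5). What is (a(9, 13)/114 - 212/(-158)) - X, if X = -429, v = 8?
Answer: 33997/79 + √122/456 ≈ 430.37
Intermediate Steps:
d = -3/8 (d = 3/(-8) = 3*(-⅛) = -3/8 ≈ -0.37500)
a(R, G) = √122/4 (a(R, G) = √(-3/8 + 8) = √(61/8) = √122/4)
(a(9, 13)/114 - 212/(-158)) - X = ((√122/4)/114 - 212/(-158)) - 1*(-429) = ((√122/4)*(1/114) - 212*(-1/158)) + 429 = (√122/456 + 106/79) + 429 = (106/79 + √122/456) + 429 = 33997/79 + √122/456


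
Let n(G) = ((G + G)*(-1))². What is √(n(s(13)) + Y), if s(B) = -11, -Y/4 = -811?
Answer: 4*√233 ≈ 61.057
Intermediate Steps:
Y = 3244 (Y = -4*(-811) = 3244)
n(G) = 4*G² (n(G) = ((2*G)*(-1))² = (-2*G)² = 4*G²)
√(n(s(13)) + Y) = √(4*(-11)² + 3244) = √(4*121 + 3244) = √(484 + 3244) = √3728 = 4*√233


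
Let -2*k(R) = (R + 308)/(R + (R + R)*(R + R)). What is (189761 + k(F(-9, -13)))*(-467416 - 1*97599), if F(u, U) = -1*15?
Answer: -37955072131031/354 ≈ -1.0722e+11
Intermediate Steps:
F(u, U) = -15
k(R) = -(308 + R)/(2*(R + 4*R²)) (k(R) = -(R + 308)/(2*(R + (R + R)*(R + R))) = -(308 + R)/(2*(R + (2*R)*(2*R))) = -(308 + R)/(2*(R + 4*R²)))
(189761 + k(F(-9, -13)))*(-467416 - 1*97599) = (189761 + (½)*(-308 - 1*(-15))/(-15*(1 + 4*(-15))))*(-467416 - 1*97599) = (189761 + (½)*(-1/15)*(-308 + 15)/(1 - 60))*(-467416 - 97599) = (189761 + (½)*(-1/15)*(-293)/(-59))*(-565015) = (189761 + (½)*(-1/15)*(-1/59)*(-293))*(-565015) = (189761 - 293/1770)*(-565015) = (335876677/1770)*(-565015) = -37955072131031/354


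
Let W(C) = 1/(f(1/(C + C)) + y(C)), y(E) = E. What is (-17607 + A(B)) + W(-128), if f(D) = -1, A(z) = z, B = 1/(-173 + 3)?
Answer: -386121809/21930 ≈ -17607.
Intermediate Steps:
B = -1/170 (B = 1/(-170) = -1/170 ≈ -0.0058824)
W(C) = 1/(-1 + C)
(-17607 + A(B)) + W(-128) = (-17607 - 1/170) + 1/(-1 - 128) = -2993191/170 + 1/(-129) = -2993191/170 - 1/129 = -386121809/21930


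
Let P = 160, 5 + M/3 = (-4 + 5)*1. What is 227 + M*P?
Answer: -1693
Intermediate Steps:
M = -12 (M = -15 + 3*((-4 + 5)*1) = -15 + 3*(1*1) = -15 + 3*1 = -15 + 3 = -12)
227 + M*P = 227 - 12*160 = 227 - 1920 = -1693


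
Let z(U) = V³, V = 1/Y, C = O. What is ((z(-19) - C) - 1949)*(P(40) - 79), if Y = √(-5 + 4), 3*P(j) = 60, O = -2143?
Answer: -11446 - 59*I ≈ -11446.0 - 59.0*I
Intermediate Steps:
C = -2143
P(j) = 20 (P(j) = (⅓)*60 = 20)
Y = I (Y = √(-1) = I ≈ 1.0*I)
V = -I (V = 1/I = -I ≈ -1.0*I)
z(U) = I (z(U) = (-I)³ = I)
((z(-19) - C) - 1949)*(P(40) - 79) = ((I - 1*(-2143)) - 1949)*(20 - 79) = ((I + 2143) - 1949)*(-59) = ((2143 + I) - 1949)*(-59) = (194 + I)*(-59) = -11446 - 59*I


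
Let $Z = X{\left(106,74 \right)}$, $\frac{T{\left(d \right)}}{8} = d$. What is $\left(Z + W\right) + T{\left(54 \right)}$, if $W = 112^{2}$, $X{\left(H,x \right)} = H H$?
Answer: $24212$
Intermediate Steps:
$T{\left(d \right)} = 8 d$
$X{\left(H,x \right)} = H^{2}$
$Z = 11236$ ($Z = 106^{2} = 11236$)
$W = 12544$
$\left(Z + W\right) + T{\left(54 \right)} = \left(11236 + 12544\right) + 8 \cdot 54 = 23780 + 432 = 24212$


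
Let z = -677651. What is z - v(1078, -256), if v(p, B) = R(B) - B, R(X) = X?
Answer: -677651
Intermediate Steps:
v(p, B) = 0 (v(p, B) = B - B = 0)
z - v(1078, -256) = -677651 - 1*0 = -677651 + 0 = -677651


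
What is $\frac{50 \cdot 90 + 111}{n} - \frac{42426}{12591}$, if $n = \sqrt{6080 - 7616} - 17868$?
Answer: $- \frac{135023928941}{37221206420} - \frac{1537 i \sqrt{6}}{6651395} \approx -3.6276 - 0.00056603 i$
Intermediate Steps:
$n = -17868 + 16 i \sqrt{6}$ ($n = \sqrt{-1536} - 17868 = 16 i \sqrt{6} - 17868 = -17868 + 16 i \sqrt{6} \approx -17868.0 + 39.192 i$)
$\frac{50 \cdot 90 + 111}{n} - \frac{42426}{12591} = \frac{50 \cdot 90 + 111}{-17868 + 16 i \sqrt{6}} - \frac{42426}{12591} = \frac{4500 + 111}{-17868 + 16 i \sqrt{6}} - \frac{4714}{1399} = \frac{4611}{-17868 + 16 i \sqrt{6}} - \frac{4714}{1399} = - \frac{4714}{1399} + \frac{4611}{-17868 + 16 i \sqrt{6}}$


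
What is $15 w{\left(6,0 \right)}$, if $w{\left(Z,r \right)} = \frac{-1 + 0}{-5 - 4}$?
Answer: $\frac{5}{3} \approx 1.6667$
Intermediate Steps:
$w{\left(Z,r \right)} = \frac{1}{9}$ ($w{\left(Z,r \right)} = - \frac{1}{-9} = \left(-1\right) \left(- \frac{1}{9}\right) = \frac{1}{9}$)
$15 w{\left(6,0 \right)} = 15 \cdot \frac{1}{9} = \frac{5}{3}$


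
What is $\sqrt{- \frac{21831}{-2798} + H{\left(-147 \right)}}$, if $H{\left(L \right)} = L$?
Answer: $\frac{15 i \sqrt{4843338}}{2798} \approx 11.798 i$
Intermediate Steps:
$\sqrt{- \frac{21831}{-2798} + H{\left(-147 \right)}} = \sqrt{- \frac{21831}{-2798} - 147} = \sqrt{\left(-21831\right) \left(- \frac{1}{2798}\right) - 147} = \sqrt{\frac{21831}{2798} - 147} = \sqrt{- \frac{389475}{2798}} = \frac{15 i \sqrt{4843338}}{2798}$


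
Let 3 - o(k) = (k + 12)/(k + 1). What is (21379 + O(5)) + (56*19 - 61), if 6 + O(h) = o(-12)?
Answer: 22379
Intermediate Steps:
o(k) = 3 - (12 + k)/(1 + k) (o(k) = 3 - (k + 12)/(k + 1) = 3 - (12 + k)/(1 + k))
O(h) = -3 (O(h) = -6 + (-9 + 2*(-12))/(1 - 12) = -6 + (-9 - 24)/(-11) = -6 - 1/11*(-33) = -6 + 3 = -3)
(21379 + O(5)) + (56*19 - 61) = (21379 - 3) + (56*19 - 61) = 21376 + (1064 - 61) = 21376 + 1003 = 22379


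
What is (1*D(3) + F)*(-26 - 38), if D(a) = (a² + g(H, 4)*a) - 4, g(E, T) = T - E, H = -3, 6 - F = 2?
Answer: -1920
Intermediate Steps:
F = 4 (F = 6 - 1*2 = 6 - 2 = 4)
D(a) = -4 + a² + 7*a (D(a) = (a² + (4 - 1*(-3))*a) - 4 = (a² + (4 + 3)*a) - 4 = (a² + 7*a) - 4 = -4 + a² + 7*a)
(1*D(3) + F)*(-26 - 38) = (1*(-4 + 3² + 7*3) + 4)*(-26 - 38) = (1*(-4 + 9 + 21) + 4)*(-64) = (1*26 + 4)*(-64) = (26 + 4)*(-64) = 30*(-64) = -1920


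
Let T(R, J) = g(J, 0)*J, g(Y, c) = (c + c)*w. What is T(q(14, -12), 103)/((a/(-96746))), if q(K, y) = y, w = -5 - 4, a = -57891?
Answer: 0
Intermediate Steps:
w = -9
g(Y, c) = -18*c (g(Y, c) = (c + c)*(-9) = (2*c)*(-9) = -18*c)
T(R, J) = 0 (T(R, J) = (-18*0)*J = 0*J = 0)
T(q(14, -12), 103)/((a/(-96746))) = 0/((-57891/(-96746))) = 0/((-57891*(-1/96746))) = 0/(57891/96746) = 0*(96746/57891) = 0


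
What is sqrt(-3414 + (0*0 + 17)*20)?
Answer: I*sqrt(3074) ≈ 55.444*I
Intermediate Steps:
sqrt(-3414 + (0*0 + 17)*20) = sqrt(-3414 + (0 + 17)*20) = sqrt(-3414 + 17*20) = sqrt(-3414 + 340) = sqrt(-3074) = I*sqrt(3074)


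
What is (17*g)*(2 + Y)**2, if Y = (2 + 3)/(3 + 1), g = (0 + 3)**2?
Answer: 25857/16 ≈ 1616.1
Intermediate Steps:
g = 9 (g = 3**2 = 9)
Y = 5/4 ≈ 1.2500
(17*g)*(2 + Y)**2 = (17*9)*(2 + 5/4)**2 = 153*(13/4)**2 = 153*(169/16) = 25857/16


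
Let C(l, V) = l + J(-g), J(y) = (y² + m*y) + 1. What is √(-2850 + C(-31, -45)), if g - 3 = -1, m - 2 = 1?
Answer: I*√2882 ≈ 53.684*I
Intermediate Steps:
m = 3 (m = 2 + 1 = 3)
g = 2 (g = 3 - 1 = 2)
J(y) = 1 + y² + 3*y (J(y) = (y² + 3*y) + 1 = 1 + y² + 3*y)
C(l, V) = -1 + l (C(l, V) = l + (1 + (-1*2)² + 3*(-1*2)) = l + (1 + (-2)² + 3*(-2)) = l + (1 + 4 - 6) = l - 1 = -1 + l)
√(-2850 + C(-31, -45)) = √(-2850 + (-1 - 31)) = √(-2850 - 32) = √(-2882) = I*√2882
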